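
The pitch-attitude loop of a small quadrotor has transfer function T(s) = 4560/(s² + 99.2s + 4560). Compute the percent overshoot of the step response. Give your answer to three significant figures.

%OS ≈ 3.34%

Comparing the denominator to s² + 2ζω_n s + ω_n²: ω_n = √4560 = 67.5 rad/s, and 2ζω_n = 99.2 so ζ = 99.2/(2·67.5) = 0.735.
%OS = 100·exp(−πζ/√(1−ζ²)) = 3.34%.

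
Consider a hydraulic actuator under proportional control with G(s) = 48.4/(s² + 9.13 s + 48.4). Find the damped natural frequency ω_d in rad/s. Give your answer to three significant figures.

ω_d ≈ 5.25 rad/s

ω_n = √48.4 = 6.96 rad/s; ζ = 9.13/(2·6.96) = 0.656.
ω_d = ω_n√(1−ζ²) = 5.25 rad/s.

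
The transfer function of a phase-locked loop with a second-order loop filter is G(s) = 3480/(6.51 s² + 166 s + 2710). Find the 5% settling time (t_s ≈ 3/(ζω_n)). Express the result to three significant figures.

Dividing through by 6.51: denominator becomes s² + 25.50 s + 416.3.
So ω_n = √416.3 = 20.4 rad/s and ζ = 25.50/(2·20.4) = 0.625.
t_s ≈ 3/(ζω_n) = 0.235 s.

t_s ≈ 0.235 s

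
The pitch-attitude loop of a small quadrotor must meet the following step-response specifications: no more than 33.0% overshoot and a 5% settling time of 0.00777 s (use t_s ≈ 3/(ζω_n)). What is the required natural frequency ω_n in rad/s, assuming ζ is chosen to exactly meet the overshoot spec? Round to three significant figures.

ω_n ≈ 1160 rad/s

Inverting the overshoot relation: ζ = |ln 0.330|/√(π² + ln²0.330) = 0.333.
From t_s ≈ 3/(ζω_n): ω_n = 3/(ζ·t_s) = 3/(0.333·0.00777) = 1160 rad/s.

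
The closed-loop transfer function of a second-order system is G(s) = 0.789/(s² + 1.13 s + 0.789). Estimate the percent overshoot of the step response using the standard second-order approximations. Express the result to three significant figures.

%OS ≈ 7.50%

Comparing the denominator to s² + 2ζω_n s + ω_n²: ω_n = √0.789 = 0.888 rad/s, and 2ζω_n = 1.13 so ζ = 1.13/(2·0.888) = 0.636.
%OS = 100·exp(−πζ/√(1−ζ²)) = 7.50%.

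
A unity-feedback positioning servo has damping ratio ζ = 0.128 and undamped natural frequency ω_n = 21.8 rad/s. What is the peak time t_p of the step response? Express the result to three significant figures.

The damped frequency is ω_d = ω_n√(1−ζ²) = 21.8·√(1−0.0164) = 21.6 rad/s.
Peak time t_p = π/ω_d = π/21.6 = 0.145 s.

t_p ≈ 0.145 s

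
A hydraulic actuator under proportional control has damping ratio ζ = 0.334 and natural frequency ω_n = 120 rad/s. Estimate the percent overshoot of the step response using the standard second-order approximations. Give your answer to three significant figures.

For an underdamped second-order system, %OS = 100·exp(−πζ/√(1−ζ²)).
πζ/√(1−ζ²) = π·0.334/√(1−0.112) = 1.113, so %OS = 100·e^(−1.113) = 32.8%.

%OS ≈ 32.8%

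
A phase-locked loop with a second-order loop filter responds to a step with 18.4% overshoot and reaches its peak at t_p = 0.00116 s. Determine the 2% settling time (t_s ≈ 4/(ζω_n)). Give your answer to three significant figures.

t_s ≈ 0.00274 s

The overshoot fixes ζ = −ln(OS)/√(π²+ln²(OS)) = 0.474.
From t_p = π/ω_d, ω_d = π/0.00116 = 2710 rad/s, so ω_n = ω_d/√(1−ζ²) = 3080 rad/s.
t_s ≈ 4/(ζω_n) = 4/(0.474·3080) = 0.00274 s.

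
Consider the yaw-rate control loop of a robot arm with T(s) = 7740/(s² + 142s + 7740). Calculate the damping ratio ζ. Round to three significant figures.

ζ ≈ 0.807

Matching coefficients with s² + 2ζω_n s + ω_n² gives ω_n² = 7740 ⇒ ω_n = 88.0 rad/s, and ζ = 142/(2ω_n) = 0.807.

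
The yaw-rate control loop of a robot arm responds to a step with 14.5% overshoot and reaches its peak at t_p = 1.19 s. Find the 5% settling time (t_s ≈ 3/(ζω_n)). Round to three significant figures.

t_s ≈ 1.85 s

ζ from %OS: ζ = |ln 0.145|/√(π²+ln²0.145) = 0.524.
From t_p = π/ω_d, ω_d = π/1.19 = 2.64 rad/s, so ω_n = ω_d/√(1−ζ²) = 3.10 rad/s.
t_s ≈ 3/(ζω_n) = 3/(0.524·3.10) = 1.85 s.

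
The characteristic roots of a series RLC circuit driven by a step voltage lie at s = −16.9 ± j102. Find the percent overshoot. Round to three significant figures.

The poles are at −σ ± jω_d with σ = 16.9 and ω_d = 102, so ω_n = √(σ²+ω_d²) = 103 rad/s and ζ = σ/ω_n = 0.163.
Overshoot: exp(−π·0.163/√(1−0.163²)) = 0.594, i.e. 59.4%.

%OS ≈ 59.4%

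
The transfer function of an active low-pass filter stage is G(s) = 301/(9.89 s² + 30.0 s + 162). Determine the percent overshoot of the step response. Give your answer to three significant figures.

Dividing through by 9.89: denominator becomes s² + 3.033 s + 16.38.
So ω_n = √16.38 = 4.05 rad/s and ζ = 3.033/(2·4.05) = 0.375.
%OS = 100·exp(−πζ/√(1−ζ²)) = 28.1%.

%OS ≈ 28.1%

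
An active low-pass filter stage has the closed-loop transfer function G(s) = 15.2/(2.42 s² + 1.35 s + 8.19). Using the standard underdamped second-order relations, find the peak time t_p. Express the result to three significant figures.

t_p ≈ 1.73 s

Dividing through by 2.42: denominator becomes s² + 0.5579 s + 3.384.
So ω_n = √3.384 = 1.84 rad/s and ζ = 0.5579/(2·1.84) = 0.152.
The damped frequency ω_d = ω_n√(1−ζ²) = 1.82 rad/s. t_p = π/ω_d = 1.73 s.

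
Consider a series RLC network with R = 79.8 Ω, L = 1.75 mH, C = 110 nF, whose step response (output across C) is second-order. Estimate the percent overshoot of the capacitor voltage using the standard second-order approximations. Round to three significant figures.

For a series RLC circuit (capacitor voltage as output), ω_n = 1/√(LC) = 1/√(1.75 mH · 110 nF) = 72100 rad/s.
ζ = (R/2)·√(C/L) = (79.8/2)·√(110 nF/1.75 mH) = 0.316.
Overshoot: exp(−π·0.316/√(1−0.316²)) = 0.351, i.e. 35.1%.

%OS ≈ 35.1%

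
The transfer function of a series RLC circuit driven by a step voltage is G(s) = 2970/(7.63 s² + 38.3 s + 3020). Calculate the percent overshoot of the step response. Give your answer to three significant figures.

%OS ≈ 67.1%

Dividing through by 7.63: denominator becomes s² + 5.020 s + 395.8.
So ω_n = √395.8 = 19.9 rad/s and ζ = 5.020/(2·19.9) = 0.126.
Overshoot: exp(−π·0.126/√(1−0.126²)) = 0.671, i.e. 67.1%.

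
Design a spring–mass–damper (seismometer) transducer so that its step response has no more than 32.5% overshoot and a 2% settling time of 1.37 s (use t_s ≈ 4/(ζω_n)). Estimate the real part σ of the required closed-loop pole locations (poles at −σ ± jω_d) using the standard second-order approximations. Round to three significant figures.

σ ≈ 2.92

The settling-time spec alone fixes σ = ζω_n = 4/t_s = 4/1.37 = 2.92.
(Overshoot then fixes ζ = 0.337 and hence ω_d = σ·√(1−ζ²)/ζ = 8.16 rad/s.)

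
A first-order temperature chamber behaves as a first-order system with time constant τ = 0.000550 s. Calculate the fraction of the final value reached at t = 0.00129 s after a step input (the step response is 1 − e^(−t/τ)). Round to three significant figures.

y(t)/y_∞ = 1 − e^(−t/τ) = 1 − e^(−0.00129/0.000550) = 1 − e^(−2.35) = 0.904.

y/y_∞ ≈ 0.904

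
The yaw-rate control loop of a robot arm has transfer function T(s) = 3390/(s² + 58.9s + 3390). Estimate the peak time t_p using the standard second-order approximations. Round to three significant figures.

Comparing the denominator to s² + 2ζω_n s + ω_n²: ω_n = √3390 = 58.2 rad/s, and 2ζω_n = 58.9 so ζ = 58.9/(2·58.2) = 0.506.
The damped frequency ω_d = ω_n√(1−ζ²) = 50.2 rad/s. Then t_p = π/ω_d = 0.0625 s.

t_p ≈ 0.0625 s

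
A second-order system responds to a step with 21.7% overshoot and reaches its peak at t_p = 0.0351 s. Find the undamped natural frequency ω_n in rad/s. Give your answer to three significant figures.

The overshoot fixes ζ = −ln(OS)/√(π²+ln²(OS)) = 0.437.
From t_p = π/ω_d, ω_d = π/0.0351 = 89.5 rad/s, so ω_n = ω_d/√(1−ζ²) = 99.5 rad/s.

ω_n ≈ 99.5 rad/s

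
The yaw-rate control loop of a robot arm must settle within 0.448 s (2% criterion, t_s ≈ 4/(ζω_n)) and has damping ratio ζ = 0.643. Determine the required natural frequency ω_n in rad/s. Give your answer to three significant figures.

Rearranging t_s ≈ 4/(ζω_n) gives ω_n = 4/(ζ·t_s) = 4/(0.643 × 0.448) = 13.9 rad/s.

ω_n ≈ 13.9 rad/s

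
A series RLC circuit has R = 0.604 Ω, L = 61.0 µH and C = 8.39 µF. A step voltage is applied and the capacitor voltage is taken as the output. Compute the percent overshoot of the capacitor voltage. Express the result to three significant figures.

%OS ≈ 70.2%

For a series RLC circuit (capacitor voltage as output), ω_n = 1/√(LC) = 1/√(61.0 µH · 8.39 µF) = 44200 rad/s.
ζ = (R/2)·√(C/L) = (0.604/2)·√(8.39 µF/61.0 µH) = 0.112.
%OS = 100 e^{−πζ/√(1−ζ²)} with ζ = 0.112 gives 70.2%.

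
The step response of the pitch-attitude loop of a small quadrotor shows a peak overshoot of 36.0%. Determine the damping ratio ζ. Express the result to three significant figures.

ζ ≈ 0.309

Inverting the overshoot relation: ζ = |ln 0.360|/√(π² + ln²0.360) = 0.309.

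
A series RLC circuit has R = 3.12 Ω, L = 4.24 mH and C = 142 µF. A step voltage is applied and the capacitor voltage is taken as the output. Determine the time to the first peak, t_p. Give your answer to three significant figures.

t_p ≈ 0.00254 s

For a series RLC circuit (capacitor voltage as output), ω_n = 1/√(LC) = 1/√(4.24 mH · 142 µF) = 1290 rad/s.
ζ = (R/2)·√(C/L) = (3.12/2)·√(142 µF/4.24 mH) = 0.285.
The damped frequency ω_d = ω_n√(1−ζ²) = 1240 rad/s. t_p = π/ω_d = 0.00254 s.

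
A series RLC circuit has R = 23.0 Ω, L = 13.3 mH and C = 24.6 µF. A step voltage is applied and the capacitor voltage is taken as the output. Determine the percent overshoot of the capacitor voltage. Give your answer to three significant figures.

For a series RLC circuit (capacitor voltage as output), ω_n = 1/√(LC) = 1/√(13.3 mH · 24.6 µF) = 1750 rad/s.
ζ = (R/2)·√(C/L) = (23.0/2)·√(24.6 µF/13.3 mH) = 0.495.
Overshoot: exp(−π·0.495/√(1−0.495²)) = 0.167, i.e. 16.7%.

%OS ≈ 16.7%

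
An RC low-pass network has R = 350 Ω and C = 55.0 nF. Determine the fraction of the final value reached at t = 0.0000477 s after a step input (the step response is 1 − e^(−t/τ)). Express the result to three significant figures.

τ = RC = 350 × 55.0 nF = 0.0000193 s.
y(t)/y_∞ = 1 − e^(−t/τ) = 1 − e^(−0.0000477/0.0000193) = 1 − e^(−2.48) = 0.916.

y/y_∞ ≈ 0.916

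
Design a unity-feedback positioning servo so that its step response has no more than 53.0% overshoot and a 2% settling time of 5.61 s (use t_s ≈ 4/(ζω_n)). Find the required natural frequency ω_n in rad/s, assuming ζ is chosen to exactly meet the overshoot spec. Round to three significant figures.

Inverting the overshoot relation: ζ = |ln 0.530|/√(π² + ln²0.530) = 0.198.
Then ω_n = 4/(ζ t_s) = 4/(0.198 × 5.61) = 3.60 rad/s.

ω_n ≈ 3.60 rad/s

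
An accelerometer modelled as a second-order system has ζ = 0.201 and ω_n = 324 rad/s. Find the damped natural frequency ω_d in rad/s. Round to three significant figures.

ω_d ≈ 317 rad/s

ω_d = ω_n√(1−ζ²) = 324·√0.960 = 317 rad/s.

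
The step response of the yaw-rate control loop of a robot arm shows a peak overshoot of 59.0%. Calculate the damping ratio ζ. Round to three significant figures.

ζ ≈ 0.166

ζ = −ln(OS)/√(π² + (ln OS)²). With OS = 0.590, ln OS = −0.5276 and ζ = 0.5276/3.186 = 0.166.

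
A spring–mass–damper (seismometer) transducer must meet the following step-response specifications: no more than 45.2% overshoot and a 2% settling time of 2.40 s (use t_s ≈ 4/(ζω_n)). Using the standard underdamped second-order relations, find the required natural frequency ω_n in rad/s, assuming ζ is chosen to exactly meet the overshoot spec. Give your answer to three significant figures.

ω_n ≈ 6.80 rad/s

Inverting the overshoot relation: ζ = |ln 0.452|/√(π² + ln²0.452) = 0.245.
From t_s ≈ 4/(ζω_n): ω_n = 4/(ζ·t_s) = 4/(0.245·2.40) = 6.80 rad/s.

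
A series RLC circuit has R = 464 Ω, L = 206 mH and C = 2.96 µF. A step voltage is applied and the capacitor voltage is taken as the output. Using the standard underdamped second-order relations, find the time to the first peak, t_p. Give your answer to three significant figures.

t_p ≈ 0.00515 s

For a series RLC circuit (capacitor voltage as output), ω_n = 1/√(LC) = 1/√(206 mH · 2.96 µF) = 1280 rad/s.
ζ = (R/2)·√(C/L) = (464/2)·√(2.96 µF/206 mH) = 0.879.
The damped frequency ω_d = ω_n√(1−ζ²) = 610 rad/s. t_p = π/ω_d = 0.00515 s.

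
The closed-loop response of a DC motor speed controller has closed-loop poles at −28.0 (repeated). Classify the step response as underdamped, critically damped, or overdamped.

Since there is a repeated negative-real pole, the response is critically damped.

critically damped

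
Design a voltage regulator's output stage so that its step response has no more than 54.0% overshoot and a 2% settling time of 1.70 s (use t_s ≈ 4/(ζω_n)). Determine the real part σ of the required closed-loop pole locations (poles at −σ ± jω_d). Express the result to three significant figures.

The settling-time spec alone fixes σ = ζω_n = 4/t_s = 4/1.70 = 2.35.
(Overshoot then fixes ζ = 0.192 and hence ω_d = σ·√(1−ζ²)/ζ = 12.0 rad/s.)

σ ≈ 2.35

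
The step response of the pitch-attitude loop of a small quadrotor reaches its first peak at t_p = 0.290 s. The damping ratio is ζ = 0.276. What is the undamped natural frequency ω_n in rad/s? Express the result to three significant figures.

Peak time t_p = π/ω_d, so ω_d = π/t_p = π/0.290 = 10.8 rad/s.
ω_n = ω_d/√(1−ζ²) = 10.8/√0.924 = 11.3 rad/s.

ω_n ≈ 11.3 rad/s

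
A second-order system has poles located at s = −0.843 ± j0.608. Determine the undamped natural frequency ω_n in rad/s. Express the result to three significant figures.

With σ = 0.843, ω_d = 0.608: ω_n = √(σ²+ω_d²) = 1.04 rad/s, ζ = σ/ω_n = 0.811.

ω_n ≈ 1.04 rad/s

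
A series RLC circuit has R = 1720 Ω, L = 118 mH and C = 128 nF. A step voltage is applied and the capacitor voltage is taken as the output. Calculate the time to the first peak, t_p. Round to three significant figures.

t_p ≈ 0.000868 s

For a series RLC circuit (capacitor voltage as output), ω_n = 1/√(LC) = 1/√(118 mH · 128 nF) = 8140 rad/s.
ζ = (R/2)·√(C/L) = (1720/2)·√(128 nF/118 mH) = 0.896.
The damped frequency ω_d = ω_n√(1−ζ²) = 3620 rad/s. t_p = π/ω_d = 0.000868 s.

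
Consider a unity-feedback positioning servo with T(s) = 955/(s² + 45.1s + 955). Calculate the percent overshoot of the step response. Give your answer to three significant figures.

%OS ≈ 3.50%

Comparing the denominator to s² + 2ζω_n s + ω_n²: ω_n = √955 = 30.9 rad/s, and 2ζω_n = 45.1 so ζ = 45.1/(2·30.9) = 0.730.
%OS = 100·exp(−πζ/√(1−ζ²)) = 3.50%.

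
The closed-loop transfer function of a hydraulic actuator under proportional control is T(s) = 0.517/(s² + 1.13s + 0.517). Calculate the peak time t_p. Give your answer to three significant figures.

Comparing the denominator to s² + 2ζω_n s + ω_n²: ω_n = √0.517 = 0.719 rad/s, and 2ζω_n = 1.13 so ζ = 1.13/(2·0.719) = 0.786.
The damped frequency ω_d = ω_n√(1−ζ²) = 0.445 rad/s. Then t_p = π/ω_d = 7.06 s.

t_p ≈ 7.06 s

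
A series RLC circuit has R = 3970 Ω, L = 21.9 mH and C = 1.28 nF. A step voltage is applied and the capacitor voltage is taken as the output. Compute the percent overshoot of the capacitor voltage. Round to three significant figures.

For a series RLC circuit (capacitor voltage as output), ω_n = 1/√(LC) = 1/√(21.9 mH · 1.28 nF) = 189000 rad/s.
ζ = (R/2)·√(C/L) = (3970/2)·√(1.28 nF/21.9 mH) = 0.480.
%OS = 100 e^{−πζ/√(1−ζ²)} with ζ = 0.480 gives 17.9%.

%OS ≈ 17.9%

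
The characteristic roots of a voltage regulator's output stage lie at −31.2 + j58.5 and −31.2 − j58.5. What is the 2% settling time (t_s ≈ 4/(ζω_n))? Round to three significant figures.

t_s ≈ 0.128 s

For poles at −σ ± jω_d, ζω_n = σ = 31.2, so t_s ≈ 4/σ = 0.128 s.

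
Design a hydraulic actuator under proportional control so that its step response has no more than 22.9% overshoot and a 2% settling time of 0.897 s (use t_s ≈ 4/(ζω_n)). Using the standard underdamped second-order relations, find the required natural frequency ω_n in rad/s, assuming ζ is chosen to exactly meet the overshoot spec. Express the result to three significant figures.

ω_n ≈ 10.5 rad/s

From %OS = 100·exp(−πζ/√(1−ζ²)), invert to get ζ = −ln(OS)/√(π² + ln²(OS)) with OS = 0.229.
−ln 0.229 = 1.474, so ζ = 1.474/√(π² + 2.173) = 0.425.
Then ω_n = 4/(ζ t_s) = 4/(0.425 × 0.897) = 10.5 rad/s.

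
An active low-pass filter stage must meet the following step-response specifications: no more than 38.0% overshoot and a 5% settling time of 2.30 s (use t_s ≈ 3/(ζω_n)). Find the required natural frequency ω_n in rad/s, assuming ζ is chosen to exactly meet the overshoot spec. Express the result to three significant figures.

ω_n ≈ 4.43 rad/s

Inverting the overshoot relation: ζ = |ln 0.380|/√(π² + ln²0.380) = 0.294.
From t_s ≈ 3/(ζω_n): ω_n = 3/(ζ·t_s) = 3/(0.294·2.30) = 4.43 rad/s.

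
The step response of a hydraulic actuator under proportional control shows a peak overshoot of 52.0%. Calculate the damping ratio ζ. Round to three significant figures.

From %OS = 100·exp(−πζ/√(1−ζ²)), invert to get ζ = −ln(OS)/√(π² + ln²(OS)) with OS = 0.520.
−ln 0.520 = 0.6539, so ζ = 0.6539/√(π² + 0.4276) = 0.204.

ζ ≈ 0.204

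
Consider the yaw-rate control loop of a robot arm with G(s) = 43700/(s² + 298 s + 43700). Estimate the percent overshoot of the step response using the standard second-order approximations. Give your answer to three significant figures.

ω_n = √43700 = 209 rad/s; ζ = 298/(2·209) = 0.713.
%OS = 100·exp(−πζ/√(1−ζ²)) = 4.11%.

%OS ≈ 4.11%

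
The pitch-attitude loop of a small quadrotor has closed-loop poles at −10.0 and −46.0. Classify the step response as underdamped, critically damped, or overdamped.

overdamped

Since the poles are distinct, negative and real, the response is overdamped.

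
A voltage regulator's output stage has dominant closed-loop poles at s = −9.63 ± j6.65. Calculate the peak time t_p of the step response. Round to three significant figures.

t_p = π/ω_d with ω_d = 6.65 (the imaginary part), so t_p = 0.472 s.

t_p ≈ 0.472 s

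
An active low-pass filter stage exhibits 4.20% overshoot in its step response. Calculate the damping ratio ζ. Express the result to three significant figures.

ζ ≈ 0.710

ζ = −ln(OS)/√(π² + (ln OS)²). With OS = 0.0420, ln OS = −3.170 and ζ = 3.170/4.463 = 0.710.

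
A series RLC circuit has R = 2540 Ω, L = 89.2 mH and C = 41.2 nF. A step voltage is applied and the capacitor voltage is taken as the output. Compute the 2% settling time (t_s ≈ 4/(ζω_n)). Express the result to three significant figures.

t_s ≈ 0.000281 s

For a series RLC circuit (capacitor voltage as output), ω_n = 1/√(LC) = 1/√(89.2 mH · 41.2 nF) = 16500 rad/s.
ζ = (R/2)·√(C/L) = (2540/2)·√(41.2 nF/89.2 mH) = 0.863.
t_s ≈ 4/(ζω_n) = 0.000281 s.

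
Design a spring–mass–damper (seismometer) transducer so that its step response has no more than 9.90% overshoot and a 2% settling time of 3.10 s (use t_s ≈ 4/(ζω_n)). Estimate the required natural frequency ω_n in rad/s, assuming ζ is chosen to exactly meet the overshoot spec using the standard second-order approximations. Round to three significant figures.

From %OS = 100·exp(−πζ/√(1−ζ²)), invert to get ζ = −ln(OS)/√(π² + ln²(OS)) with OS = 0.0990.
−ln 0.0990 = 2.313, so ζ = 2.313/√(π² + 5.348) = 0.593.
Then ω_n = 4/(ζ t_s) = 4/(0.593 × 3.10) = 2.18 rad/s.

ω_n ≈ 2.18 rad/s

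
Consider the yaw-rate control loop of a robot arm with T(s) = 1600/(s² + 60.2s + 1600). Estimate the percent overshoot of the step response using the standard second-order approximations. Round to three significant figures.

%OS ≈ 2.76%

ω_n = √1600 = 40.0 rad/s; ζ = 60.2/(2·40.0) = 0.753.
Overshoot: exp(−π·0.753/√(1−0.753²)) = 0.0276, i.e. 2.76%.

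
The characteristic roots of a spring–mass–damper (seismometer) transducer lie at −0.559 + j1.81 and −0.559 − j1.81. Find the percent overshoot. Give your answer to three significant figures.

|pole| = ω_n = √(0.559² + 1.81²) = 1.89 rad/s; ζ = cos θ = σ/ω_n = 0.295.
%OS = 100 e^{−πζ/√(1−ζ²)} with ζ = 0.295 gives 37.9%.

%OS ≈ 37.9%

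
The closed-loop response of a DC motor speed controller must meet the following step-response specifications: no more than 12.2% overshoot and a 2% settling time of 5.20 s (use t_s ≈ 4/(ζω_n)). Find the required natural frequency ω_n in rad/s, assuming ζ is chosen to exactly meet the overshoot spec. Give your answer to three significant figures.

ζ = −ln(OS)/√(π² + (ln OS)²). With OS = 0.122, ln OS = −2.104 and ζ = 2.104/3.781 = 0.556.
Then ω_n = 4/(ζ t_s) = 4/(0.556 × 5.20) = 1.38 rad/s.

ω_n ≈ 1.38 rad/s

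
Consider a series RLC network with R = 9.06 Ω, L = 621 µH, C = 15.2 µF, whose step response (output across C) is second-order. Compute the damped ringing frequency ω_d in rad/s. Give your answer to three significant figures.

For a series RLC circuit (capacitor voltage as output), ω_n = 1/√(LC) = 1/√(621 µH · 15.2 µF) = 10300 rad/s.
ζ = (R/2)·√(C/L) = (9.06/2)·√(15.2 µF/621 µH) = 0.709.
ω_d = ω_n√(1−ζ²) = 7260 rad/s.

ω_d ≈ 7260 rad/s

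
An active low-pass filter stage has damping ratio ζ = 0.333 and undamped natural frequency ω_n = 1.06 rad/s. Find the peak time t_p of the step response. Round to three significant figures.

The damped frequency is ω_d = ω_n√(1−ζ²) = 1.06·√(1−0.111) = 1.00 rad/s.
Peak time t_p = π/ω_d = π/1.00 = 3.14 s.

t_p ≈ 3.14 s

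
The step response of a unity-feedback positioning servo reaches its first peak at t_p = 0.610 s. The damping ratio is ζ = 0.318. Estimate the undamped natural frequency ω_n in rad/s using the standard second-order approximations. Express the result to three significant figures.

ω_n ≈ 5.43 rad/s

Peak time t_p = π/ω_d, so ω_d = π/t_p = π/0.610 = 5.15 rad/s.
ω_n = ω_d/√(1−ζ²) = 5.15/√0.899 = 5.43 rad/s.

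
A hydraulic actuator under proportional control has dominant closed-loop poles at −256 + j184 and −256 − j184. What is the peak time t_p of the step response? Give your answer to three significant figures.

t_p ≈ 0.0171 s

t_p = π/ω_d with ω_d = 184 (the imaginary part), so t_p = 0.0171 s.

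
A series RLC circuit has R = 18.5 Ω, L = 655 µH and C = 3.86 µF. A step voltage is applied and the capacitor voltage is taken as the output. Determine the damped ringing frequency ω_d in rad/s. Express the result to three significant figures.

For a series RLC circuit (capacitor voltage as output), ω_n = 1/√(LC) = 1/√(655 µH · 3.86 µF) = 19900 rad/s.
ζ = (R/2)·√(C/L) = (18.5/2)·√(3.86 µF/655 µH) = 0.710.
ω_d = 19900·√(1 − 0.710²) = 14000 rad/s.

ω_d ≈ 14000 rad/s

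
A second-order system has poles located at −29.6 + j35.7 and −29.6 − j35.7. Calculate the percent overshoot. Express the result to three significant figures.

%OS ≈ 7.39%

|pole| = ω_n = √(29.6² + 35.7²) = 46.4 rad/s; ζ = cos θ = σ/ω_n = 0.638.
%OS = 100·exp(−πζ/√(1−ζ²)) = 7.39%.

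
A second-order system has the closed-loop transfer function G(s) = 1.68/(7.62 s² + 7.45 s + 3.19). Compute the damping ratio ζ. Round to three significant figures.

ζ ≈ 0.756

Dividing through by 7.62: denominator becomes s² + 0.9777 s + 0.4186.
So ω_n = √0.4186 = 0.647 rad/s and ζ = 0.9777/(2·0.647) = 0.756.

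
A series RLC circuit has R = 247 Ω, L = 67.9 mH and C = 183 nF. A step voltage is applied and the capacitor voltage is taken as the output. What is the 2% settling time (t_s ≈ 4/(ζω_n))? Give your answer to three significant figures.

For a series RLC circuit (capacitor voltage as output), ω_n = 1/√(LC) = 1/√(67.9 mH · 183 nF) = 8970 rad/s.
ζ = (R/2)·√(C/L) = (247/2)·√(183 nF/67.9 mH) = 0.203.
t_s ≈ 4/(ζω_n) = 0.00220 s.

t_s ≈ 0.00220 s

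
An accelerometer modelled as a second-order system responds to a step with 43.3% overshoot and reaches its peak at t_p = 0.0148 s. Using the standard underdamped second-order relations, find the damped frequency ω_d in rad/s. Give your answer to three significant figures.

t_p = π/ω_d, so ω_d = π/0.0148 = 212 rad/s.

ω_d ≈ 212 rad/s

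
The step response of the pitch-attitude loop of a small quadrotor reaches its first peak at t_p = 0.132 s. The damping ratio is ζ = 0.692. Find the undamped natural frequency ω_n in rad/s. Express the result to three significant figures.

Peak time t_p = π/ω_d, so ω_d = π/t_p = π/0.132 = 23.8 rad/s.
ω_n = ω_d/√(1−ζ²) = 23.8/√0.521 = 33.0 rad/s.

ω_n ≈ 33.0 rad/s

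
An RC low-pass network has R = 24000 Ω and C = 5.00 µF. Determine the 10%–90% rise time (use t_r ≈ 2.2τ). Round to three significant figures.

t_r ≈ 0.264 s

τ = RC = 24000 × 5.00 µF = 0.120 s.
t_r ≈ 2.2τ = 0.264 s.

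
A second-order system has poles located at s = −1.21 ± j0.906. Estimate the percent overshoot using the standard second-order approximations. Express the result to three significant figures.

|pole| = ω_n = √(1.21² + 0.906²) = 1.51 rad/s; ζ = cos θ = σ/ω_n = 0.800.
Overshoot: exp(−π·0.800/√(1−0.800²)) = 0.0151, i.e. 1.51%.

%OS ≈ 1.51%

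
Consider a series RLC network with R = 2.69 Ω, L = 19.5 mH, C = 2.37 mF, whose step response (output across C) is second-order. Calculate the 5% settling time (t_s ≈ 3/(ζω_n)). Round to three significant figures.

t_s ≈ 0.0435 s

For a series RLC circuit (capacitor voltage as output), ω_n = 1/√(LC) = 1/√(19.5 mH · 2.37 mF) = 147 rad/s.
ζ = (R/2)·√(C/L) = (2.69/2)·√(2.37 mF/19.5 mH) = 0.469.
t_s ≈ 3/(ζω_n) = 0.0435 s.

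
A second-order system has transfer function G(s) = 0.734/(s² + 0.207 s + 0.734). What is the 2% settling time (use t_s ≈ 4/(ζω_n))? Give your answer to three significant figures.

Matching coefficients with s² + 2ζω_n s + ω_n² gives ω_n² = 0.734 ⇒ ω_n = 0.857 rad/s, and ζ = 0.207/(2ω_n) = 0.121.
t_s ≈ 4/(ζω_n) = 4/(0.121·0.857) = 38.6 s.

t_s ≈ 38.6 s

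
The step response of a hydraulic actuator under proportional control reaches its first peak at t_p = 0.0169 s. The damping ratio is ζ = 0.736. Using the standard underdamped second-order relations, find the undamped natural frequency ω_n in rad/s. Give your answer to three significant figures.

Peak time t_p = π/ω_d, so ω_d = π/t_p = π/0.0169 = 186 rad/s.
ω_n = ω_d/√(1−ζ²) = 186/√0.458 = 275 rad/s.

ω_n ≈ 275 rad/s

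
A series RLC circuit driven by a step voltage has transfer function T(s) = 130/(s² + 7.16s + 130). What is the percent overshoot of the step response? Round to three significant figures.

%OS ≈ 35.4%

Matching coefficients with s² + 2ζω_n s + ω_n² gives ω_n² = 130 ⇒ ω_n = 11.4 rad/s, and ζ = 7.16/(2ω_n) = 0.314.
%OS = 100 e^{−πζ/√(1−ζ²)} with ζ = 0.314 gives 35.4%.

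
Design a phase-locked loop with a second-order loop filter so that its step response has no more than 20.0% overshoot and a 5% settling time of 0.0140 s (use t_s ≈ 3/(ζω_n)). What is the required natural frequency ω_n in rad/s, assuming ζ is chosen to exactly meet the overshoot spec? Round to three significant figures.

From %OS = 100·exp(−πζ/√(1−ζ²)), invert to get ζ = −ln(OS)/√(π² + ln²(OS)) with OS = 0.200.
−ln 0.200 = 1.609, so ζ = 1.609/√(π² + 2.590) = 0.456.
From t_s ≈ 3/(ζω_n): ω_n = 3/(ζ·t_s) = 3/(0.456·0.0140) = 470 rad/s.

ω_n ≈ 470 rad/s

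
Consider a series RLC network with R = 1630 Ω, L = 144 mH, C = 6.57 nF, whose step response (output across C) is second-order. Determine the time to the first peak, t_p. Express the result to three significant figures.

For a series RLC circuit (capacitor voltage as output), ω_n = 1/√(LC) = 1/√(144 mH · 6.57 nF) = 32500 rad/s.
ζ = (R/2)·√(C/L) = (1630/2)·√(6.57 nF/144 mH) = 0.174.
The damped frequency ω_d = ω_n√(1−ζ²) = 32000 rad/s. t_p = π/ω_d = 0.0000981 s.

t_p ≈ 0.0000981 s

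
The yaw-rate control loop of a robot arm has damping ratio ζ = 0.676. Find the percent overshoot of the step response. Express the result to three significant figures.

%OS ≈ 5.60%

For an underdamped second-order system, %OS = 100·exp(−πζ/√(1−ζ²)).
πζ/√(1−ζ²) = π·0.676/√(1−0.457) = 2.882, so %OS = 100·e^(−2.882) = 5.60%.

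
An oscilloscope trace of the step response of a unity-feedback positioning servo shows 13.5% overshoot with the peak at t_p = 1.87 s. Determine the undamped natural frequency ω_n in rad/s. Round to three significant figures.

ω_n ≈ 1.99 rad/s

ζ from %OS: ζ = |ln 0.135|/√(π²+ln²0.135) = 0.538.
t_p = π/ω_d ⇒ ω_d = 1.68 rad/s; then ω_n = ω_d/√(1−ζ²) = 1.99 rad/s.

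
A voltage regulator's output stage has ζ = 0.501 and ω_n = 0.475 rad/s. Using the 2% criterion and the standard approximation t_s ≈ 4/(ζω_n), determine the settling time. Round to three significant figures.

t_s ≈ 16.8 s

t_s ≈ 4/(ζω_n) = 4/(0.501 × 0.475) = 16.8 s.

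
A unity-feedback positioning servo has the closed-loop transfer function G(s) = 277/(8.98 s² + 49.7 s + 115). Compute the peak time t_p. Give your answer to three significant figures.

Dividing through by 8.98: denominator becomes s² + 5.535 s + 12.81.
So ω_n = √12.81 = 3.58 rad/s and ζ = 5.535/(2·3.58) = 0.773.
ω_d = ω_n√(1−ζ²) = 2.27 rad/s. t_p = π/ω_d = 1.38 s.

t_p ≈ 1.38 s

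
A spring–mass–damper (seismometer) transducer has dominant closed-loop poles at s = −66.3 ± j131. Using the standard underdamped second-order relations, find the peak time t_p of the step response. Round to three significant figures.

t_p = π/ω_d with ω_d = 131 (the imaginary part), so t_p = 0.0240 s.

t_p ≈ 0.0240 s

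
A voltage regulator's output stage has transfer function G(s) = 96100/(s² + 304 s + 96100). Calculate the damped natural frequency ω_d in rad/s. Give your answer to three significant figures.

ω_d ≈ 270 rad/s

Matching coefficients with s² + 2ζω_n s + ω_n² gives ω_n² = 96100 ⇒ ω_n = 310 rad/s, and ζ = 304/(2ω_n) = 0.490.
The damped frequency ω_d = ω_n√(1−ζ²) = 270 rad/s.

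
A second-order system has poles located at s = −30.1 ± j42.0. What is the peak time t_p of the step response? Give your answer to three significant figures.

t_p ≈ 0.0748 s

t_p = π/ω_d with ω_d = 42.0 (the imaginary part), so t_p = 0.0748 s.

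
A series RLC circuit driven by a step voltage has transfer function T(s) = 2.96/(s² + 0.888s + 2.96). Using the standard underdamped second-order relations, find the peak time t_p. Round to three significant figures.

Matching coefficients with s² + 2ζω_n s + ω_n² gives ω_n² = 2.96 ⇒ ω_n = 1.72 rad/s, and ζ = 0.888/(2ω_n) = 0.258.
ω_d = ω_n√(1−ζ²) = 1.66 rad/s. Then t_p = π/ω_d = 1.89 s.

t_p ≈ 1.89 s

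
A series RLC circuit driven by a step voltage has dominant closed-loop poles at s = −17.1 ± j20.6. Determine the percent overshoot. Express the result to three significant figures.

%OS ≈ 7.37%

The poles are at −σ ± jω_d with σ = 17.1 and ω_d = 20.6, so ω_n = √(σ²+ω_d²) = 26.8 rad/s and ζ = σ/ω_n = 0.639.
%OS = 100·exp(−πζ/√(1−ζ²)) = 7.37%.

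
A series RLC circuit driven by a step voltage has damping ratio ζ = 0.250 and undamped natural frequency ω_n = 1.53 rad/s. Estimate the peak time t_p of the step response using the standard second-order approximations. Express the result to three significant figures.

t_p ≈ 2.12 s

The damped frequency is ω_d = ω_n√(1−ζ²) = 1.53·√(1−0.0625) = 1.48 rad/s.
Peak time t_p = π/ω_d = π/1.48 = 2.12 s.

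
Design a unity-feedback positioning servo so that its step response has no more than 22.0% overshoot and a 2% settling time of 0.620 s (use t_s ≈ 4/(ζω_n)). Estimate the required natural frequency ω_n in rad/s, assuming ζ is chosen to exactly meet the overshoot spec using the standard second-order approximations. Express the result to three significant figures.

ω_n ≈ 14.9 rad/s

ζ = −ln(OS)/√(π² + (ln OS)²). With OS = 0.220, ln OS = −1.514 and ζ = 1.514/3.487 = 0.434.
Then ω_n = 4/(ζ t_s) = 4/(0.434 × 0.620) = 14.9 rad/s.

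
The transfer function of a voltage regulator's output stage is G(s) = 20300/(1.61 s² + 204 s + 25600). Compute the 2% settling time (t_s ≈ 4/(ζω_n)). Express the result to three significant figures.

Dividing through by 1.61: denominator becomes s² + 126.7 s + 15900.
So ω_n = √15900 = 126 rad/s and ζ = 126.7/(2·126) = 0.502.
t_s ≈ 4/(ζω_n) = 0.0631 s.

t_s ≈ 0.0631 s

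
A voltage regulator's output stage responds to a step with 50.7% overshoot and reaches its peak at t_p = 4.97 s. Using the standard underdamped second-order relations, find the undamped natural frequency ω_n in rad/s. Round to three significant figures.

ω_n ≈ 0.647 rad/s

From the overshoot, ζ = −ln(OS)/√(π²+ln²(OS)) = 0.211.
From t_p = π/ω_d, ω_d = π/4.97 = 0.632 rad/s, so ω_n = ω_d/√(1−ζ²) = 0.647 rad/s.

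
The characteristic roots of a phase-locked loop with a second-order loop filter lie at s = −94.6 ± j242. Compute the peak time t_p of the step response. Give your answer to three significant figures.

t_p ≈ 0.0130 s

t_p = π/ω_d with ω_d = 242 (the imaginary part), so t_p = 0.0130 s.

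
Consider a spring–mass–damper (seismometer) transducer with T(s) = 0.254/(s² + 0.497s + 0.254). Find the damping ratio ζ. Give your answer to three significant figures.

Matching coefficients with s² + 2ζω_n s + ω_n² gives ω_n² = 0.254 ⇒ ω_n = 0.504 rad/s, and ζ = 0.497/(2ω_n) = 0.493.

ζ ≈ 0.493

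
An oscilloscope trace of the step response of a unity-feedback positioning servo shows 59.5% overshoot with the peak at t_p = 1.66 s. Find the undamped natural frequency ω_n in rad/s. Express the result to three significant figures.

ω_n ≈ 1.92 rad/s

ζ from %OS: ζ = |ln 0.595|/√(π²+ln²0.595) = 0.163.
t_p = π/ω_d ⇒ ω_d = 1.89 rad/s; then ω_n = ω_d/√(1−ζ²) = 1.92 rad/s.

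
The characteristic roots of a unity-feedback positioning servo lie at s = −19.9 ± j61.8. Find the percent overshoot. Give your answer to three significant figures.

%OS ≈ 36.4%

With σ = 19.9, ω_d = 61.8: ω_n = √(σ²+ω_d²) = 64.9 rad/s, ζ = σ/ω_n = 0.307.
%OS = 100 e^{−πζ/√(1−ζ²)} with ζ = 0.307 gives 36.4%.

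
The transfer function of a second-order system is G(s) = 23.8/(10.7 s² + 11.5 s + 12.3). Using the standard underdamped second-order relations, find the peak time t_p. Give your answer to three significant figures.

Dividing through by 10.7: denominator becomes s² + 1.075 s + 1.150.
So ω_n = √1.150 = 1.07 rad/s and ζ = 1.075/(2·1.07) = 0.501.
ω_d = ω_n√(1−ζ²) = 0.928 rad/s. t_p = π/ω_d = 3.39 s.

t_p ≈ 3.39 s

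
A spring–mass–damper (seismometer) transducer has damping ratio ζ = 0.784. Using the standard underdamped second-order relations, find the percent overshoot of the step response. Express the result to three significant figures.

For an underdamped second-order system, %OS = 100·exp(−πζ/√(1−ζ²)).
πζ/√(1−ζ²) = π·0.784/√(1−0.615) = 3.968, so %OS = 100·e^(−3.968) = 1.89%.

%OS ≈ 1.89%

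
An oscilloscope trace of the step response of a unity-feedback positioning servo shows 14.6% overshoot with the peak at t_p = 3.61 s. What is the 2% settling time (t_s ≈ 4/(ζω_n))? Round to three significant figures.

t_s ≈ 7.50 s

The overshoot fixes ζ = −ln(OS)/√(π²+ln²(OS)) = 0.522.
t_p = π/ω_d ⇒ ω_d = 0.870 rad/s; then ω_n = ω_d/√(1−ζ²) = 1.02 rad/s.
t_s ≈ 4/(ζω_n) = 4/(0.522·1.02) = 7.50 s.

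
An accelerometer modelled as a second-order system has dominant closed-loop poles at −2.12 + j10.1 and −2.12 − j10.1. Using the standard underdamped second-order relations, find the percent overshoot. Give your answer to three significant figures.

The poles are at −σ ± jω_d with σ = 2.12 and ω_d = 10.1, so ω_n = √(σ²+ω_d²) = 10.3 rad/s and ζ = σ/ω_n = 0.205.
%OS = 100·exp(−πζ/√(1−ζ²)) = 51.7%.

%OS ≈ 51.7%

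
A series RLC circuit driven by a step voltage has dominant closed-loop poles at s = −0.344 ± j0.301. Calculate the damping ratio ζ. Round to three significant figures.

ζ ≈ 0.753

The poles are at −σ ± jω_d with σ = 0.344 and ω_d = 0.301, so ω_n = √(σ²+ω_d²) = 0.457 rad/s and ζ = σ/ω_n = 0.753.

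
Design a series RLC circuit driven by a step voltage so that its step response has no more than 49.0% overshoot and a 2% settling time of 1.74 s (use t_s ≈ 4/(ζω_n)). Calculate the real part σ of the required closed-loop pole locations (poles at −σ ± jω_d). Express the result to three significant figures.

σ ≈ 2.30

The settling-time spec alone fixes σ = ζω_n = 4/t_s = 4/1.74 = 2.30.
(Overshoot then fixes ζ = 0.221 and hence ω_d = σ·√(1−ζ²)/ζ = 10.1 rad/s.)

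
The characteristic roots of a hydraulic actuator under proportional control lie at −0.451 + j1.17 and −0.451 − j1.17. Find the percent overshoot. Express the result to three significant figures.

%OS ≈ 29.8%

|pole| = ω_n = √(0.451² + 1.17²) = 1.25 rad/s; ζ = cos θ = σ/ω_n = 0.360.
Overshoot: exp(−π·0.360/√(1−0.360²)) = 0.298, i.e. 29.8%.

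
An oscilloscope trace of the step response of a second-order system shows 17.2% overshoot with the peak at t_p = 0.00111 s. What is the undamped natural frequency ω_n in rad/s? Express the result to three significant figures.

ζ from %OS: ζ = |ln 0.172|/√(π²+ln²0.172) = 0.489.
From t_p = π/ω_d, ω_d = π/0.00111 = 2830 rad/s, so ω_n = ω_d/√(1−ζ²) = 3240 rad/s.

ω_n ≈ 3240 rad/s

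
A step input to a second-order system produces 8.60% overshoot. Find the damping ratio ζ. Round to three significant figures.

Inverting the overshoot relation: ζ = |ln 0.0860|/√(π² + ln²0.0860) = 0.615.

ζ ≈ 0.615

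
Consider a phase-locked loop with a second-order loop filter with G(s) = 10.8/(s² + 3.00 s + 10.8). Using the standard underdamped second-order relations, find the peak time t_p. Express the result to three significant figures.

ω_n = √10.8 = 3.29 rad/s; ζ = 3.00/(2·3.29) = 0.456.
ω_d = ω_n√(1−ζ²) = 2.92 rad/s. Then t_p = π/ω_d = 1.07 s.

t_p ≈ 1.07 s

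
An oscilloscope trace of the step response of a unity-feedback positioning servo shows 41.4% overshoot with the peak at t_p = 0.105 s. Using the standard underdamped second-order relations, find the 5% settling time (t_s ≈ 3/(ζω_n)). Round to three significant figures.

t_s ≈ 0.357 s

The overshoot fixes ζ = −ln(OS)/√(π²+ln²(OS)) = 0.270.
From t_p = π/ω_d, ω_d = π/0.105 = 29.9 rad/s, so ω_n = ω_d/√(1−ζ²) = 31.1 rad/s.
t_s ≈ 3/(ζω_n) = 3/(0.270·31.1) = 0.357 s.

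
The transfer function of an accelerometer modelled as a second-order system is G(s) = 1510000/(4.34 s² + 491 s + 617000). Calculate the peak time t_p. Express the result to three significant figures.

Dividing through by 4.34: denominator becomes s² + 113.1 s + 142200.
So ω_n = √142200 = 377 rad/s and ζ = 113.1/(2·377) = 0.150.
The damped frequency ω_d = ω_n√(1−ζ²) = 373 rad/s. t_p = π/ω_d = 0.00843 s.

t_p ≈ 0.00843 s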